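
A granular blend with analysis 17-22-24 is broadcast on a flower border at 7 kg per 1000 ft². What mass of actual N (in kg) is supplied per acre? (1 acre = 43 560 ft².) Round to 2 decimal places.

nitrogen per 1000 ft² = 7 × 17% = 1.19 kg.
Convert to per acre: 1.19 × 43.56 = 51.8364 kg.

51.84 kg N per acre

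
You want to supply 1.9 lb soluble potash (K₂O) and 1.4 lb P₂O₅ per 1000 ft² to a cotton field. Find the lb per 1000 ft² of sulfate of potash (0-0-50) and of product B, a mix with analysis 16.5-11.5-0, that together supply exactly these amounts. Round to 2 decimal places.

3.80 lb sulfate of potash, 12.17 lb product B

With a, b = lb per 1000 ft² of sulfate of potash and product B:
K₂O: 0.5·a + 0·b = 1.9
P₂O₅: 0·a + 0.115·b = 1.4
Solving simultaneously: a = 3.8, b = 12.1739.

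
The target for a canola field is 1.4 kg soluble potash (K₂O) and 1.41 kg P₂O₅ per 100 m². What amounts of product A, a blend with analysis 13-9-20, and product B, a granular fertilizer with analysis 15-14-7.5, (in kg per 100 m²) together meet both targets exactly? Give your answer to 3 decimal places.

4.247 kg product A, 7.341 kg product B

Per-100 m² balance (a = product A, b = product B):
K₂O: 0.2·a + 0.075·b = 1.4
P₂O₅: 0.09·a + 0.14·b = 1.41
From row1: a = (1.4 − 0.075·b) / 0.2.
Into row2: 0.09·(1.4 − 0.075·b)/0.2 + 0.14·b = 1.41 → b = 7.34118, a = 4.24706.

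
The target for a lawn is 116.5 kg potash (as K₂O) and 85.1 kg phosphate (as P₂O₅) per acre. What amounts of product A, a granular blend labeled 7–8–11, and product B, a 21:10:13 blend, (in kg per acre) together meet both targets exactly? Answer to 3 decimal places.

With a, b = kg per acre of product A and product B:
K₂O: 0.11·a + 0.13·b = 116.5
P₂O₅: 0.08·a + 0.1·b = 85.1
From row1: a = (116.5 − 0.13·b) / 0.11.
Into row2: 0.08·(116.5 − 0.13·b)/0.11 + 0.1·b = 85.1 → b = 68.3333, a = 978.3333.

978.333 kg product A, 68.333 kg product B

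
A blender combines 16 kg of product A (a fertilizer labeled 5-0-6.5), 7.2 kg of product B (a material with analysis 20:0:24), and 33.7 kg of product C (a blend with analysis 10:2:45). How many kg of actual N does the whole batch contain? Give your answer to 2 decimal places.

N mass = 5%×16 + 20%×7.2 + 10%×33.7 = 5.61 kg.

5.61 kg N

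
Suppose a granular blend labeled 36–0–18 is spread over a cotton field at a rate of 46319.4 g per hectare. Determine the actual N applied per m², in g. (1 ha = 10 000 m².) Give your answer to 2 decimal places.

nitrogen per hectare = 46319.4 × 36% = 16675 g.
Convert to per m²: 16675 × 0.0001 = 1.6675 g.

1.67 g N per sq m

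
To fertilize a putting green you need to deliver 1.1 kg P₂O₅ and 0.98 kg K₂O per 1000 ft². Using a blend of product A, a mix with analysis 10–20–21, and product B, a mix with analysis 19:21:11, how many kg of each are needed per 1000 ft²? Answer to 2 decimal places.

3.84 kg product A, 1.58 kg product B

With a, b = kg per 1000 ft² of product A and product B:
P₂O₅: 0.2·a + 0.21·b = 1.1
K₂O: 0.21·a + 0.11·b = 0.98
Solving simultaneously: a = 3.8371, b = 1.58371.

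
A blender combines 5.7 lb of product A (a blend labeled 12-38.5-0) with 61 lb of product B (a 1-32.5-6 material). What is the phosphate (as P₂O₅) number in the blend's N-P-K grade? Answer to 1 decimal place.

Total mass = 5.7 + 61 = 66.7 lb.
P₂O₅ mass = 38.5%×5.7 + 32.5%×61 = 22.0195 lb.
% P₂O₅ = 22.0195 / 66.7 = 33.0127%.

33.0% P₂O₅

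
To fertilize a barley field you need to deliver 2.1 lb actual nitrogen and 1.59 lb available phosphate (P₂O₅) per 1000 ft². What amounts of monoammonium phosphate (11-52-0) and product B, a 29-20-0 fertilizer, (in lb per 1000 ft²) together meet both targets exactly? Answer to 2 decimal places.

Let a = lb of monoammonium phosphate, b = lb of product B (per 1000 ft²).
N: 0.11·a + 0.29·b = 2.1
P₂O₅: 0.52·a + 0.2·b = 1.59
Solving simultaneously: a = 0.319099, b = 7.12034.

0.32 lb monoammonium phosphate, 7.12 lb product B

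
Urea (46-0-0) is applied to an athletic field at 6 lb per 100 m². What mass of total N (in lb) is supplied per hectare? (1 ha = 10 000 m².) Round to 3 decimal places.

276.000 lb N per hectare

nitrogen per 100 m² = 6 × 46% = 2.76 lb.
Convert to per hectare: 2.76 × 100 = 276 lb.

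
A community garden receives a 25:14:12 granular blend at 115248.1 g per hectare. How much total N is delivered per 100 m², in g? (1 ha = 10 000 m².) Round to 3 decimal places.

nitrogen per hectare = 115248.1 × 25% = 28812 g.
Convert to per 100 m²: 28812 × 0.01 = 288.1202 g.

288.120 g N per hundred sq m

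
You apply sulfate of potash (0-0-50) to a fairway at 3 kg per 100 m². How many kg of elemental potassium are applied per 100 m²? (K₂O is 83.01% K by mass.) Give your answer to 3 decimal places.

K₂O per 100 m² = 3 × 50% = 1.5 kg.
Elemental K = 1.5 × 0.8301 = 1.24515 kg per 100 m².

1.245 kg K per hundred sq m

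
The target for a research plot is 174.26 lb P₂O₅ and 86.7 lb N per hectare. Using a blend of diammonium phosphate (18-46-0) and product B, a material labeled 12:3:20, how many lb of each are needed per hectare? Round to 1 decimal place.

367.7 lb diammonium phosphate, 171.0 lb product B

With a, b = lb per hectare of diammonium phosphate and product B:
P₂O₅: 0.46·a + 0.03·b = 174.26
N: 0.18·a + 0.12·b = 86.7
Eliminate a: (row1) − 0.46/0.18·(row2) → -0.276667·b = -47.3067, so b = 170.988.
Back-substitute: a = (174.26 − 0.03·170.988) / 0.46 = 367.675.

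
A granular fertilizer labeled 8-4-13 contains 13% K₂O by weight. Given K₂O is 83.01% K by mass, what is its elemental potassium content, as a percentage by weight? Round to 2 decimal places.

10.79% K

%K = 13 × 0.8301 = 10.7913%.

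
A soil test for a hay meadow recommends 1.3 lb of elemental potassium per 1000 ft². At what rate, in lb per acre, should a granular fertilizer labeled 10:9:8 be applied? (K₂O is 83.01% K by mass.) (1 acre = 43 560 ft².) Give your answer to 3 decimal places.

852.729 lb of product per acre

As K₂O: 1.3 / 0.8301 = 1.56608 lb per 1000 ft².
Product per 1000 ft² = 1.56608 / 8% = 19.576 lb.
Convert to per acre: 19.576 × 43.56 = 852.7286 lb.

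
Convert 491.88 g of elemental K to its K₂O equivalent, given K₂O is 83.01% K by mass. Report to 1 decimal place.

K₂O = 491.88 / 0.8301 = 592.555 g.

592.6 g K₂O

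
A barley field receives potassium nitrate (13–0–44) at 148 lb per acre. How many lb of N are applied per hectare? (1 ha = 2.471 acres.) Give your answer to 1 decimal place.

47.5 lb N per hectare

nitrogen per acre = 148 × 13% = 19.24 lb.
Convert to per hectare: 19.24 × 2.471 = 47.542 lb.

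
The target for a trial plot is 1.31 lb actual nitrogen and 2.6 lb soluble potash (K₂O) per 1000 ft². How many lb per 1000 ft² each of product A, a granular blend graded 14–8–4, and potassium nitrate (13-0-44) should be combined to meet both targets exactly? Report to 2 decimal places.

4.23 lb product A, 5.52 lb potassium nitrate

Let a = lb of product A, b = lb of potassium nitrate (per 1000 ft²).
N: 0.14·a + 0.13·b = 1.31
K₂O: 0.04·a + 0.44·b = 2.6
Eliminate b: (row1) − 0.13/0.44·(row2) → 0.128182·a = 0.541818, so a = 4.22695.
Then b = (2.6 − 0.04·4.22695) / 0.44 = 5.52482.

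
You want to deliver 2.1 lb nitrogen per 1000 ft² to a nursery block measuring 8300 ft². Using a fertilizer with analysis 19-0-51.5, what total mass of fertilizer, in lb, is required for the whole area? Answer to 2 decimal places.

91.74 lb

Product per 1000 ft² = 2.1 / 19% = 11.0526 lb.
Total product = 11.0526 × 8300 / 1000 = 91.7368 lb.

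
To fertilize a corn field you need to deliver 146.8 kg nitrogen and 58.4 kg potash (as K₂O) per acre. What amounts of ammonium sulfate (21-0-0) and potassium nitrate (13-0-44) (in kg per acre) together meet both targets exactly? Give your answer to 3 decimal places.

616.883 kg ammonium sulfate, 132.727 kg potassium nitrate

Per-acre balance (a = ammonium sulfate, b = potassium nitrate):
N: 0.21·a + 0.13·b = 146.8
K₂O: 0·a + 0.44·b = 58.4
Solving simultaneously: a = 616.8831, b = 132.7273.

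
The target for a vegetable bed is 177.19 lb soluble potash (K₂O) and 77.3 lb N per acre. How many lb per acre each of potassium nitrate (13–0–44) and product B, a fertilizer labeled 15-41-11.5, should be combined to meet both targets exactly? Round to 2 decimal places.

346.50 lb potassium nitrate, 215.03 lb product B

With a, b = lb per acre of potassium nitrate and product B:
K₂O: 0.44·a + 0.115·b = 177.19
N: 0.13·a + 0.15·b = 77.3
Eliminate b: (row1) − 0.115/0.15·(row2) → 0.340333·a = 117.927, so a = 346.503.
Then b = (77.3 − 0.13·346.503) / 0.15 = 215.0304.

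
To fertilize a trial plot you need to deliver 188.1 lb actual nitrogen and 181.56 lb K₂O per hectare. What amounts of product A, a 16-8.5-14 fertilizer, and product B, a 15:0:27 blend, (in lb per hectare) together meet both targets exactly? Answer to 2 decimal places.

1060.95 lb product A, 122.32 lb product B

With a, b = lb per hectare of product A and product B:
N: 0.16·a + 0.15·b = 188.1
K₂O: 0.14·a + 0.27·b = 181.56
Eliminate a: (row1) − 0.16/0.14·(row2) → -0.158571·b = -19.3971, so b = 122.324.
Back-substitute: a = (188.1 − 0.15·122.324) / 0.16 = 1060.946.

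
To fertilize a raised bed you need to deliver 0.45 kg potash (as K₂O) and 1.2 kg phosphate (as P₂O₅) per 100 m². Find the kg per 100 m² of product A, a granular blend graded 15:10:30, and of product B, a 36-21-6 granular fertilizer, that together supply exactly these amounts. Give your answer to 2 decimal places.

0.39 kg product A, 5.53 kg product B

Let a = kg of product A, b = kg of product B (per 100 m²).
K₂O: 0.3·a + 0.06·b = 0.45
P₂O₅: 0.1·a + 0.21·b = 1.2
Eliminate b: (row1) − 0.06/0.21·(row2) → 0.271429·a = 0.107143, so a = 0.394737.
Then b = (1.2 − 0.1·0.394737) / 0.21 = 5.52632.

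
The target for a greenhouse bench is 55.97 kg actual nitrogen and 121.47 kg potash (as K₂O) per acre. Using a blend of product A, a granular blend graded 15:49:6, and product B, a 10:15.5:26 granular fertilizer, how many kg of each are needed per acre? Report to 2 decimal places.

72.88 kg product A, 450.37 kg product B

Per-acre balance (a = product A, b = product B):
N: 0.15·a + 0.1·b = 55.97
K₂O: 0.06·a + 0.26·b = 121.47
From row1: a = (55.97 − 0.1·b) / 0.15.
Into row2: 0.06·(55.97 − 0.1·b)/0.15 + 0.26·b = 121.47 → b = 450.373, a = 72.8848.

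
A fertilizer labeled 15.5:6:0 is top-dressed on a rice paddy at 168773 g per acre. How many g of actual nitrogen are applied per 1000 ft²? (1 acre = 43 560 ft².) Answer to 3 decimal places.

600.547 g N per thousand sq ft

nitrogen per acre = 168773 × 15.5% = 26159.8 g.
Convert to per 1000 ft²: 26159.8 × 0.0229568 = 600.5467 g.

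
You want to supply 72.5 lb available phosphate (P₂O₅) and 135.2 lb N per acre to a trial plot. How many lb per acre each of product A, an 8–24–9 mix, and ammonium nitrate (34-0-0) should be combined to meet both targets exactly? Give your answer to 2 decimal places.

302.08 lb product A, 326.57 lb ammonium nitrate

With a, b = lb per acre of product A and ammonium nitrate:
P₂O₅: 0.24·a + 0·b = 72.5
N: 0.08·a + 0.34·b = 135.2
Solving simultaneously: a = 302.083, b = 326.569.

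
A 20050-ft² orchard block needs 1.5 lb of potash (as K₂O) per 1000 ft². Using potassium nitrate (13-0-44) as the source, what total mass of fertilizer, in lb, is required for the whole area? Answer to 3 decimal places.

68.352 lb

Product per 1000 ft² = 1.5 / 44% = 3.40909 lb.
Total product = 3.40909 × 20050 / 1000 = 68.3523 lb.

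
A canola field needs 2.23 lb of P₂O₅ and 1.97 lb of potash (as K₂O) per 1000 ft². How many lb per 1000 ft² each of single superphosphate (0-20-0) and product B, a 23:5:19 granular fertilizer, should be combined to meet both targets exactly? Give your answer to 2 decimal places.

8.56 lb single superphosphate, 10.37 lb product B

With a, b = lb per 1000 ft² of single superphosphate and product B:
P₂O₅: 0.2·a + 0.05·b = 2.23
K₂O: 0·a + 0.19·b = 1.97
Solving simultaneously: a = 8.55789, b = 10.3684.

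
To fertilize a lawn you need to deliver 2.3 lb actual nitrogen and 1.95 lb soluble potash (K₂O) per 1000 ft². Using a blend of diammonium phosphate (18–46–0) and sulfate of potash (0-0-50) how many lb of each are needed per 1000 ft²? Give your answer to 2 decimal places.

With a, b = lb per 1000 ft² of diammonium phosphate and sulfate of potash:
N: 0.18·a + 0·b = 2.3
K₂O: 0·a + 0.5·b = 1.95
Solving simultaneously: a = 12.7778, b = 3.9.

12.78 lb diammonium phosphate, 3.90 lb sulfate of potash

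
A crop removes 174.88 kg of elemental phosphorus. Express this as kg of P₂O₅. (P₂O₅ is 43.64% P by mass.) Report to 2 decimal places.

P₂O₅ = 174.88 / 0.4364 = 400.733 kg.

400.73 kg P₂O₅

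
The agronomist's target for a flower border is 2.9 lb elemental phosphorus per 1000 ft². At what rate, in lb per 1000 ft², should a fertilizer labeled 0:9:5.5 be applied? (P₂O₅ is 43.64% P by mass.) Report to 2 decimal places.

As P₂O₅: 2.9 / 0.4364 = 6.64528 lb per 1000 ft².
Product per 1000 ft² = 6.64528 / 9% = 73.8364 lb.

73.84 lb of product per thousand sq ft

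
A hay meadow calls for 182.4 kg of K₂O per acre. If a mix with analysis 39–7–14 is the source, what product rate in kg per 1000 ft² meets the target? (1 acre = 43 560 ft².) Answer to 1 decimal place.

Product per acre = 182.4 / 14% = 1302.86 kg.
Convert to per 1000 ft²: 1302.86 × 0.0229568 = 29.9095 kg.

29.9 kg of product per thousand sq ft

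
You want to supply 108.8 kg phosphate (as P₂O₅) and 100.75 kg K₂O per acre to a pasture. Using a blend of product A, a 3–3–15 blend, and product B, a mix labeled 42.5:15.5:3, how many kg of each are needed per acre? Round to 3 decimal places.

552.673 kg product A, 594.966 kg product B

Let a = kg of product A, b = kg of product B (per acre).
P₂O₅: 0.03·a + 0.155·b = 108.8
K₂O: 0.15·a + 0.03·b = 100.75
Eliminate a: (row1) − 0.03/0.15·(row2) → 0.149·b = 88.65, so b = 594.9664.
Back-substitute: a = (108.8 − 0.155·594.9664) / 0.03 = 552.6734.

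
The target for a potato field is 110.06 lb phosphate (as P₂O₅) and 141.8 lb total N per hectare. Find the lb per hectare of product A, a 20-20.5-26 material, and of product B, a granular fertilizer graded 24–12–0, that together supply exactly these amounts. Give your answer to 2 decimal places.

Let a = lb of product A, b = lb of product B (per hectare).
P₂O₅: 0.205·a + 0.12·b = 110.06
N: 0.2·a + 0.24·b = 141.8
From row1: a = (110.06 − 0.12·b) / 0.205.
Into row2: 0.2·(110.06 − 0.12·b)/0.205 + 0.24·b = 141.8 → b = 280.0397, a = 372.952.

372.95 lb product A, 280.04 lb product B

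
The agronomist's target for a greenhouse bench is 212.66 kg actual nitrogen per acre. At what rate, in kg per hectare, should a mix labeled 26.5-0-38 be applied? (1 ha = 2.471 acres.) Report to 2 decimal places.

1982.95 kg of product per hectare

Product per acre = 212.66 / 26.5% = 802.491 kg.
Convert to per hectare: 802.491 × 2.471 = 1982.954 kg.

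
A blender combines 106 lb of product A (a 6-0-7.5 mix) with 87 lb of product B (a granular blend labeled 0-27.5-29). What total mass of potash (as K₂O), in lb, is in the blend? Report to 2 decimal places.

K₂O mass = 7.5%×106 + 29%×87 = 33.18 lb.

33.18 lb K₂O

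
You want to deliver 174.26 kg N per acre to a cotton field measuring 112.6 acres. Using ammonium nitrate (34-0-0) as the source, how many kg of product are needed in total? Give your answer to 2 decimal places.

Product per acre = 174.26 / 34% = 512.529 kg.
Total product = 512.529 × 112.6 = 57710.812 kg.

57710.81 kg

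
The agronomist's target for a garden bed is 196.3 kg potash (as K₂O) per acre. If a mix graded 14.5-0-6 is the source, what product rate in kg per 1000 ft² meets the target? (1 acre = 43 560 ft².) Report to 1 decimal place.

75.1 kg of product per thousand sq ft

Product per acre = 196.3 / 6% = 3271.67 kg.
Convert to per 1000 ft²: 3271.67 × 0.0229568 = 75.1071 kg.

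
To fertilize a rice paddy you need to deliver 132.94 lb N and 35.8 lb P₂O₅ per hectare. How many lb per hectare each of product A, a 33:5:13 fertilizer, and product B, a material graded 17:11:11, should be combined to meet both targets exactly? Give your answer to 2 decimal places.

307.10 lb product A, 185.86 lb product B

With a, b = lb per hectare of product A and product B:
N: 0.33·a + 0.17·b = 132.94
P₂O₅: 0.05·a + 0.11·b = 35.8
Eliminate b: (row1) − 0.17/0.11·(row2) → 0.252727·a = 77.6127, so a = 307.101.
Then b = (35.8 − 0.05·307.101) / 0.11 = 185.863.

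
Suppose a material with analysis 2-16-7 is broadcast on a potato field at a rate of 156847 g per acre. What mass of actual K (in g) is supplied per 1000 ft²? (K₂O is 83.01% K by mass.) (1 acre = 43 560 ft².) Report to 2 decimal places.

209.23 g K per thousand sq ft

K₂O per acre = 156847 × 7% = 10979.3 g.
Elemental K = 10979.3 × 0.8301 = 9113.91 g per acre.
Convert to per 1000 ft²: 9113.91 × 0.0229568 = 209.227 g.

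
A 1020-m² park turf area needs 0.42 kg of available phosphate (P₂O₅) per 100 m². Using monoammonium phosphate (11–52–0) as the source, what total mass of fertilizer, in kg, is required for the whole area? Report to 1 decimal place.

Product per 100 m² = 0.42 / 52% = 0.807692 kg.
Total product = 0.807692 × 1020 / 100 = 8.23846 kg.

8.2 kg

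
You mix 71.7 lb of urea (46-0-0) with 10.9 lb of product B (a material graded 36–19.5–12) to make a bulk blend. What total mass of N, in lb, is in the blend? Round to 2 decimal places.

N mass = 46%×71.7 + 36%×10.9 = 36.906 lb.

36.91 lb N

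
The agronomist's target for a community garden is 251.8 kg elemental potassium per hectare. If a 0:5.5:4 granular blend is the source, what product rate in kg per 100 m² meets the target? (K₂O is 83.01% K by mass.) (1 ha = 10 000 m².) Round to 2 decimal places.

75.83 kg of product per hundred sq m

As K₂O: 251.8 / 0.8301 = 303.337 kg per hectare.
Product per hectare = 303.337 / 4% = 7583.42 kg.
Convert to per 100 m²: 7583.42 × 0.01 = 75.8342 kg.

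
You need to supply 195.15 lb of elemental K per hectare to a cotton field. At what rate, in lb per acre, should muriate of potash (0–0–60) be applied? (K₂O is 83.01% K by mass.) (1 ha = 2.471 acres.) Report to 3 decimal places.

158.567 lb of product per acre

As K₂O: 195.15 / 0.8301 = 235.092 lb per hectare.
Product per hectare = 235.092 / 60% = 391.82 lb.
Convert to per acre: 391.82 × 0.404694 = 158.56749 lb.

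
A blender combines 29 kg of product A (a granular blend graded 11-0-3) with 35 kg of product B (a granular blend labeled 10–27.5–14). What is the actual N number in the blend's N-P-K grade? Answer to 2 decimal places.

Total mass = 29 + 35 = 64 kg.
N mass = 11%×29 + 10%×35 = 6.69 kg.
% N = 6.69 / 64 = 10.4531%.

10.45% N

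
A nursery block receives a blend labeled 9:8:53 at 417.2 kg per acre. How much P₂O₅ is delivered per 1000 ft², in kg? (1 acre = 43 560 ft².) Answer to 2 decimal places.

0.77 kg P₂O₅ per thousand sq ft

P₂O₅ per acre = 417.2 × 8% = 33.376 kg.
Convert to per 1000 ft²: 33.376 × 0.0229568 = 0.766208 kg.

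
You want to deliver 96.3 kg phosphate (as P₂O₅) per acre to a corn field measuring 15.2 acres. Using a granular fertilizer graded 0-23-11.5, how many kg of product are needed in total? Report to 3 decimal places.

Product per acre = 96.3 / 23% = 418.696 kg.
Total product = 418.696 × 15.2 = 6364.1739 kg.

6364.174 kg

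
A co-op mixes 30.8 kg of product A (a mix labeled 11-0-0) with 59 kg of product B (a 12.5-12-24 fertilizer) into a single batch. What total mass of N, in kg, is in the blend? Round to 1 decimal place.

N mass = 11%×30.8 + 12.5%×59 = 10.763 kg.

10.8 kg N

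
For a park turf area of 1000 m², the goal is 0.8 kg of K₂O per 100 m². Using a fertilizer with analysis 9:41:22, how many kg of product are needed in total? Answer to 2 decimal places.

36.36 kg

Product per 100 m² = 0.8 / 22% = 3.63636 kg.
Total product = 3.63636 × 1000 / 100 = 36.3636 kg.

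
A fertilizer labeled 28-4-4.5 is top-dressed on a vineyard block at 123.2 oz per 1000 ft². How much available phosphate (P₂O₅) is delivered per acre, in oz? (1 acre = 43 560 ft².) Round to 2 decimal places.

P₂O₅ per 1000 ft² = 123.2 × 4% = 4.928 oz.
Convert to per acre: 4.928 × 43.56 = 214.664 oz.

214.66 oz P₂O₅ per acre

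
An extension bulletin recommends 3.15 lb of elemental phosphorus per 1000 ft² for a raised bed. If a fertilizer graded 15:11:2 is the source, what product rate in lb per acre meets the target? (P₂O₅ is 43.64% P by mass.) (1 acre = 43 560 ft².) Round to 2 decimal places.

As P₂O₅: 3.15 / 0.4364 = 7.21815 lb per 1000 ft².
Product per 1000 ft² = 7.21815 / 11% = 65.6195 lb.
Convert to per acre: 65.6195 × 43.56 = 2858.387 lb.

2858.39 lb of product per acre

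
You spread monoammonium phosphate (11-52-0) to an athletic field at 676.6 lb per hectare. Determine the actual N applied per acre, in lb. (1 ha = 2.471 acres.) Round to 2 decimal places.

30.12 lb N per acre

nitrogen per hectare = 676.6 × 11% = 74.426 lb.
Convert to per acre: 74.426 × 0.404694 = 30.1198 lb.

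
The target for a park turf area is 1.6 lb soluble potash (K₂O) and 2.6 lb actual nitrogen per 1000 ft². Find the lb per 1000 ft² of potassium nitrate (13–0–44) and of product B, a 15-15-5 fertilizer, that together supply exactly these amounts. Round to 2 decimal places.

1.85 lb potassium nitrate, 15.73 lb product B

Let a = lb of potassium nitrate, b = lb of product B (per 1000 ft²).
K₂O: 0.44·a + 0.05·b = 1.6
N: 0.13·a + 0.15·b = 2.6
Eliminate a: (row1) − 0.44/0.13·(row2) → -0.457692·b = -7.2, so b = 15.7311.
Back-substitute: a = (1.6 − 0.05·15.7311) / 0.44 = 1.84874.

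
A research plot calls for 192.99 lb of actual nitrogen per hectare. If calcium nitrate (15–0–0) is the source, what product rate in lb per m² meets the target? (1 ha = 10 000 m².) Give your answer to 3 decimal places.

Product per hectare = 192.99 / 15% = 1286.6 lb.
Convert to per m²: 1286.6 × 0.0001 = 0.12866 lb.

0.129 lb of product per sq m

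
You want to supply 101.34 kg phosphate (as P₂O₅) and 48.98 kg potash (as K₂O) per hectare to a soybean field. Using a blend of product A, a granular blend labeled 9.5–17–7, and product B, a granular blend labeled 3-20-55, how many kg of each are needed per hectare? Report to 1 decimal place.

Per-hectare balance (a = product A, b = product B):
P₂O₅: 0.17·a + 0.2·b = 101.34
K₂O: 0.07·a + 0.55·b = 48.98
Eliminate a: (row1) − 0.17/0.07·(row2) → -1.13571·b = -17.6114, so b = 15.5069.
Back-substitute: a = (101.34 − 0.2·15.5069) / 0.17 = 577.874.

577.9 kg product A, 15.5 kg product B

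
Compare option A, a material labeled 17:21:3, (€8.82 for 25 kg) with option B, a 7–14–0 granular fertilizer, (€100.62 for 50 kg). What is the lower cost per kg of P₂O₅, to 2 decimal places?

€1.68 per kg P₂O₅ (option A)

option A: P₂O₅ per bag = 25 × 21% = 5.25 kg; cost = 8.82 / 5.25 = €1.6800/kg P₂O₅.
option B: P₂O₅ per bag = 50 × 14% = 7 kg; cost = 100.62 / 7 = €14.3743/kg P₂O₅.
option A is cheaper.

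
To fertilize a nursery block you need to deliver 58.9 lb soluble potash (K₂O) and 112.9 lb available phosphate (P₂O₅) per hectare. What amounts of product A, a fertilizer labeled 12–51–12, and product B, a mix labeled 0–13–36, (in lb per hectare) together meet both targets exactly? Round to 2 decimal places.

With a, b = lb per hectare of product A and product B:
K₂O: 0.12·a + 0.36·b = 58.9
P₂O₅: 0.51·a + 0.13·b = 112.9
Solving simultaneously: a = 196.351, b = 98.1607.

196.35 lb product A, 98.16 lb product B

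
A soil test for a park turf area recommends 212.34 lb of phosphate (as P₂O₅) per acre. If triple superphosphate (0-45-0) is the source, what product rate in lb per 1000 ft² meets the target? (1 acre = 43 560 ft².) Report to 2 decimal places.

Product per acre = 212.34 / 45% = 471.867 lb.
Convert to per 1000 ft²: 471.867 × 0.0229568 = 10.8326 lb.

10.83 lb of product per thousand sq ft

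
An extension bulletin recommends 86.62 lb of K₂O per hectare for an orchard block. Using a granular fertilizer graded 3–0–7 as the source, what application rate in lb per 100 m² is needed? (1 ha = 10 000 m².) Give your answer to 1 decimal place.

Product per hectare = 86.62 / 7% = 1237.43 lb.
Convert to per 100 m²: 1237.43 × 0.01 = 12.3743 lb.

12.4 lb of product per hundred sq m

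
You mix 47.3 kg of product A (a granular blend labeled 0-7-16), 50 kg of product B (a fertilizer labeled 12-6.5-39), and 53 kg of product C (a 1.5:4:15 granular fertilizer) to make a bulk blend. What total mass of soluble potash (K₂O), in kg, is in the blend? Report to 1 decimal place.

35.0 kg K₂O

K₂O mass = 16%×47.3 + 39%×50 + 15%×53 = 35.018 kg.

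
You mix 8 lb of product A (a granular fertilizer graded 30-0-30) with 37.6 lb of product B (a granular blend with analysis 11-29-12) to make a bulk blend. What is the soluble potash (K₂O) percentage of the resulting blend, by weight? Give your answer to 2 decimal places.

15.16% K₂O

Total mass = 8 + 37.6 = 45.6 lb.
K₂O mass = 30%×8 + 12%×37.6 = 6.912 lb.
% K₂O = 6.912 / 45.6 = 15.1579%.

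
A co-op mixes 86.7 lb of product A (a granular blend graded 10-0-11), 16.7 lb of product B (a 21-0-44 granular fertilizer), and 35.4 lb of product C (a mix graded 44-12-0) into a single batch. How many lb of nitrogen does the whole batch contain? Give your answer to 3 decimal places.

27.753 lb N

N mass = 10%×86.7 + 21%×16.7 + 44%×35.4 = 27.753 lb.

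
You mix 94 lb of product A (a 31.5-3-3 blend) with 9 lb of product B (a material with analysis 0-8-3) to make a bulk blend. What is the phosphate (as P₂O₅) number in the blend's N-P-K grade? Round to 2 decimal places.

3.44% P₂O₅

Total mass = 94 + 9 = 103 lb.
P₂O₅ mass = 3%×94 + 8%×9 = 3.54 lb.
% P₂O₅ = 3.54 / 103 = 3.43689%.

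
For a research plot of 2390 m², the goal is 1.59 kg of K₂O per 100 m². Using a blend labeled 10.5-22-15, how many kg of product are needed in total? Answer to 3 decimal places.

Product per 100 m² = 1.59 / 15% = 10.6 kg.
Total product = 10.6 × 2390 / 100 = 253.34 kg.

253.340 kg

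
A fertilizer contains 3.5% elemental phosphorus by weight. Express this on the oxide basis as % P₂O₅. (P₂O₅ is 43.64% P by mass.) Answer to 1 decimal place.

8.0% P₂O₅

%P₂O₅ = 3.5 / 0.4364 = 8.02016%.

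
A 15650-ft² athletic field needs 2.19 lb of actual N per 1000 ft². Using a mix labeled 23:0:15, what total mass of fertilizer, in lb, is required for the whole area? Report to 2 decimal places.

149.02 lb

Product per 1000 ft² = 2.19 / 23% = 9.52174 lb.
Total product = 9.52174 × 15650 / 1000 = 149.015 lb.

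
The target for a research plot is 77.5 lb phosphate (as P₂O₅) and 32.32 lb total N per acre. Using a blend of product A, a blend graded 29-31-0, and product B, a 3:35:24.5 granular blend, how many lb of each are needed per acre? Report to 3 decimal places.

97.473 lb product A, 135.095 lb product B

Per-acre balance (a = product A, b = product B):
P₂O₅: 0.31·a + 0.35·b = 77.5
N: 0.29·a + 0.03·b = 32.32
Eliminate b: (row1) − 0.35/0.03·(row2) → -3.07333·a = -299.567, so a = 97.4729.
Then b = (32.32 − 0.29·97.4729) / 0.03 = 135.0954.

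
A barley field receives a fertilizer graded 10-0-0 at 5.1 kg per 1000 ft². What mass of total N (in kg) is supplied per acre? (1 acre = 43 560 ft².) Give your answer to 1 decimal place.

nitrogen per 1000 ft² = 5.1 × 10% = 0.51 kg.
Convert to per acre: 0.51 × 43.56 = 22.2156 kg.

22.2 kg N per acre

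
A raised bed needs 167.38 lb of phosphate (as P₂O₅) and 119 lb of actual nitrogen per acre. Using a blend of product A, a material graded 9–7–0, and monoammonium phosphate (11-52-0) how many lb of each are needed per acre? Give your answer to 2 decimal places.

Per-acre balance (a = product A, b = monoammonium phosphate):
P₂O₅: 0.07·a + 0.52·b = 167.38
N: 0.09·a + 0.11·b = 119
Eliminate a: (row1) − 0.07/0.09·(row2) → 0.434444·b = 74.8244, so b = 172.2302.
Back-substitute: a = (167.38 − 0.52·172.2302) / 0.07 = 1111.719.

1111.72 lb product A, 172.23 lb monoammonium phosphate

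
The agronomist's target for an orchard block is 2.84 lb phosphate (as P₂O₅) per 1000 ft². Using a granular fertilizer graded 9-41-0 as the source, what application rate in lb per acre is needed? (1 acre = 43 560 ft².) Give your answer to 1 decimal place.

301.7 lb of product per acre

Product per 1000 ft² = 2.84 / 41% = 6.92683 lb.
Convert to per acre: 6.92683 × 43.56 = 301.733 lb.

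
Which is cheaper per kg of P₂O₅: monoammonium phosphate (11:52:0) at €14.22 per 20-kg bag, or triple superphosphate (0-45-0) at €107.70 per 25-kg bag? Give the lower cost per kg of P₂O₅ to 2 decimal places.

€1.37 per kg P₂O₅ (monoammonium phosphate)

monoammonium phosphate: P₂O₅ per bag = 20 × 52% = 10.4 kg; cost = 14.22 / 10.4 = €1.3673/kg P₂O₅.
triple superphosphate: P₂O₅ per bag = 25 × 45% = 11.25 kg; cost = 107.70 / 11.25 = €9.5733/kg P₂O₅.
monoammonium phosphate is cheaper.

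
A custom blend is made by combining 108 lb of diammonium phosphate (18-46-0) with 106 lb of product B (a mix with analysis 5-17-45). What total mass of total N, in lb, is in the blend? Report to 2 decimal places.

24.74 lb N

N mass = 18%×108 + 5%×106 = 24.74 lb.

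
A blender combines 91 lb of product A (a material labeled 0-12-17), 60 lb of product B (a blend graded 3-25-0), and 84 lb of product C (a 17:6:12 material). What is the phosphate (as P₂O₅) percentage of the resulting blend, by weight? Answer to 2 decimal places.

Total mass = 91 + 60 + 84 = 235 lb.
P₂O₅ mass = 12%×91 + 25%×60 + 6%×84 = 30.96 lb.
% P₂O₅ = 30.96 / 235 = 13.1745%.

13.17% P₂O₅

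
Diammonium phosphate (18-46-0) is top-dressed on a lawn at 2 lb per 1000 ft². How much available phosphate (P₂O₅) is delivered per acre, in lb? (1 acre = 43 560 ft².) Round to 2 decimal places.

40.08 lb P₂O₅ per acre

P₂O₅ per 1000 ft² = 2 × 46% = 0.92 lb.
Convert to per acre: 0.92 × 43.56 = 40.0752 lb.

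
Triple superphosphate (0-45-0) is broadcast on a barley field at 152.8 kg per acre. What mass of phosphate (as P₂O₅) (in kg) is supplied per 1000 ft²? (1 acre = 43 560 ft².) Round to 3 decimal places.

P₂O₅ per acre = 152.8 × 45% = 68.76 kg.
Convert to per 1000 ft²: 68.76 × 0.0229568 = 1.57851 kg.

1.579 kg P₂O₅ per thousand sq ft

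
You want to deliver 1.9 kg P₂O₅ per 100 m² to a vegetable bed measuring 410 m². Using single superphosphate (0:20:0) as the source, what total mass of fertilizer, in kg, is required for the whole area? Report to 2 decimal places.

38.95 kg

Product per 100 m² = 1.9 / 20% = 9.5 kg.
Total product = 9.5 × 410 / 100 = 38.95 kg.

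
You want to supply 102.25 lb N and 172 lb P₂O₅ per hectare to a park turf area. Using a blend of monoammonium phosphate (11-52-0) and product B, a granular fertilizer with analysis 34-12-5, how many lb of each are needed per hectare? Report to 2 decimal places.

282.46 lb monoammonium phosphate, 209.35 lb product B

Let a = lb of monoammonium phosphate, b = lb of product B (per hectare).
N: 0.11·a + 0.34·b = 102.25
P₂O₅: 0.52·a + 0.12·b = 172
From row1: a = (102.25 − 0.34·b) / 0.11.
Into row2: 0.52·(102.25 − 0.34·b)/0.11 + 0.12·b = 172 → b = 209.352, a = 282.457.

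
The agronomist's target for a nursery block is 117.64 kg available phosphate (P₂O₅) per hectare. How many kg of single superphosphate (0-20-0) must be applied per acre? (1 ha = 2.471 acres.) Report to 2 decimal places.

238.04 kg of product per acre

Product per hectare = 117.64 / 20% = 588.2 kg.
Convert to per acre: 588.2 × 0.404694 = 238.041 kg.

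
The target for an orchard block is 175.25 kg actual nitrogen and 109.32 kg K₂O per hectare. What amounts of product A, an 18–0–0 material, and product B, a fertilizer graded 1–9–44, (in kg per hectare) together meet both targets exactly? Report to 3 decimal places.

Per-hectare balance (a = product A, b = product B):
N: 0.18·a + 0.01·b = 175.25
K₂O: 0·a + 0.44·b = 109.32
Solving simultaneously: a = 959.8081, b = 248.4545.

959.808 kg product A, 248.455 kg product B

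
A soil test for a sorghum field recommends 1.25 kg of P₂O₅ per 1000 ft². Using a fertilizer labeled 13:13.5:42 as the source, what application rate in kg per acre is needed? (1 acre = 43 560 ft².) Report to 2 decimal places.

403.33 kg of product per acre

Product per 1000 ft² = 1.25 / 13.5% = 9.25926 kg.
Convert to per acre: 9.25926 × 43.56 = 403.333 kg.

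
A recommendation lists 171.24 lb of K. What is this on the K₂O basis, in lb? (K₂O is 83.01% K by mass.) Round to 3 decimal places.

K₂O = 171.24 / 0.8301 = 206.2884 lb.

206.288 lb K₂O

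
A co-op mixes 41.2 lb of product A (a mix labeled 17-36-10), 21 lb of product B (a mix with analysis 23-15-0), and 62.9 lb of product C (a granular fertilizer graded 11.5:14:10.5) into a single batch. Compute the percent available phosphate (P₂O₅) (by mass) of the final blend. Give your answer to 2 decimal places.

21.41% P₂O₅

Total mass = 41.2 + 21 + 62.9 = 125.1 lb.
P₂O₅ mass = 36%×41.2 + 15%×21 + 14%×62.9 = 26.788 lb.
% P₂O₅ = 26.788 / 125.1 = 21.4133%.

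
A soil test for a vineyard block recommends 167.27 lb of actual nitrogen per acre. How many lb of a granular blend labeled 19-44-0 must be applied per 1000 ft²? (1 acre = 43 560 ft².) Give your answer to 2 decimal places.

20.21 lb of product per thousand sq ft

Product per acre = 167.27 / 19% = 880.368 lb.
Convert to per 1000 ft²: 880.368 × 0.0229568 = 20.2105 lb.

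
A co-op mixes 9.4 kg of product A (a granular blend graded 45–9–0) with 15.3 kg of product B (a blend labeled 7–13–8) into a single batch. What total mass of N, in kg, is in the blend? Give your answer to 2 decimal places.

N mass = 45%×9.4 + 7%×15.3 = 5.301 kg.

5.30 kg N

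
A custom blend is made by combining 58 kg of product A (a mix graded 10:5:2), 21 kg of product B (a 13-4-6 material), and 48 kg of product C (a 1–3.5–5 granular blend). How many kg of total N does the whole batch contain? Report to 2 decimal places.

N mass = 10%×58 + 13%×21 + 1%×48 = 9.01 kg.

9.01 kg N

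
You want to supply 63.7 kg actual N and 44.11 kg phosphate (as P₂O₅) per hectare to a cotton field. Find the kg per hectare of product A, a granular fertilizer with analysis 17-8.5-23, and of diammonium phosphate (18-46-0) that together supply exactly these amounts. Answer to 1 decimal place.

Per-hectare balance (a = product A, b = diammonium phosphate):
N: 0.17·a + 0.18·b = 63.7
P₂O₅: 0.085·a + 0.46·b = 44.11
Eliminate a: (row1) − 0.17/0.085·(row2) → -0.74·b = -24.52, so b = 33.1351.
Back-substitute: a = (63.7 − 0.18·33.1351) / 0.17 = 339.622.

339.6 kg product A, 33.1 kg diammonium phosphate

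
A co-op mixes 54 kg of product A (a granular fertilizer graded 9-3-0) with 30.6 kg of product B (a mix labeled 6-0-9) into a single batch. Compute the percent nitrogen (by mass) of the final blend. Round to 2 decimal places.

7.91% N

Total mass = 54 + 30.6 = 84.6 kg.
N mass = 9%×54 + 6%×30.6 = 6.696 kg.
% N = 6.696 / 84.6 = 7.91489%.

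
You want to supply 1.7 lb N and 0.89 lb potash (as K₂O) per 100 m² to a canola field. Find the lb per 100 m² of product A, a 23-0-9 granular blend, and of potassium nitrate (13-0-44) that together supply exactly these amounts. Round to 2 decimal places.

With a, b = lb per 100 m² of product A and potassium nitrate:
N: 0.23·a + 0.13·b = 1.7
K₂O: 0.09·a + 0.44·b = 0.89
From row1: a = (1.7 − 0.13·b) / 0.23.
Into row2: 0.09·(1.7 − 0.13·b)/0.23 + 0.44·b = 0.89 → b = 0.577654, a = 7.0648.

7.06 lb product A, 0.58 lb potassium nitrate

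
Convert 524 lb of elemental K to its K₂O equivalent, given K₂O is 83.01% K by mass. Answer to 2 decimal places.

631.25 lb K₂O

K₂O = 524 / 0.8301 = 631.249 lb.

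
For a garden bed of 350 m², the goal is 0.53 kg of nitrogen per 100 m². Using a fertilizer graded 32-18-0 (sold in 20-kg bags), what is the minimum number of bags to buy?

1 bags

Product per 100 m² = 0.53 / 32% = 1.65625 kg.
Total product = 1.65625 × 350 / 100 = 5.79688 kg.
Bags = ⌈5.79688 / 20⌉ = 1.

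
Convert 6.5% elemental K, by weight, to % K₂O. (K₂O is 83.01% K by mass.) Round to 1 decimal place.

%K₂O = 6.5 / 0.8301 = 7.83038%.

7.8% K₂O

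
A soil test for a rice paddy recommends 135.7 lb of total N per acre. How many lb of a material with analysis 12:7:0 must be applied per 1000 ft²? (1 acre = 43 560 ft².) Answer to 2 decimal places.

25.96 lb of product per thousand sq ft

Product per acre = 135.7 / 12% = 1130.83 lb.
Convert to per 1000 ft²: 1130.83 × 0.0229568 = 25.9604 lb.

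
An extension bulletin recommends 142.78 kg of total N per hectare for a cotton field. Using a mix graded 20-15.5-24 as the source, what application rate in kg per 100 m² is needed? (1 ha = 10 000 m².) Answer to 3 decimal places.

Product per hectare = 142.78 / 20% = 713.9 kg.
Convert to per 100 m²: 713.9 × 0.01 = 7.139 kg.

7.139 kg of product per hundred sq m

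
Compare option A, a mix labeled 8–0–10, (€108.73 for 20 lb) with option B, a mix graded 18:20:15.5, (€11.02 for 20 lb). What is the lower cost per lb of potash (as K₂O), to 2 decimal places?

option A: K₂O per bag = 20 × 10% = 2 lb; cost = 108.73 / 2 = €54.3650/lb K₂O.
option B: K₂O per bag = 20 × 15.5% = 3.1 lb; cost = 11.02 / 3.1 = €3.5548/lb K₂O.
option B is cheaper.

€3.55 per lb K₂O (option B)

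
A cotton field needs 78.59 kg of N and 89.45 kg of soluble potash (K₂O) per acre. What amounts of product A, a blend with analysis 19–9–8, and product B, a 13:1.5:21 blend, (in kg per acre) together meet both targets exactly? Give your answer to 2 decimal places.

Let a = kg of product A, b = kg of product B (per acre).
N: 0.19·a + 0.13·b = 78.59
K₂O: 0.08·a + 0.21·b = 89.45
Solving simultaneously: a = 165.268, b = 362.993.

165.27 kg product A, 362.99 kg product B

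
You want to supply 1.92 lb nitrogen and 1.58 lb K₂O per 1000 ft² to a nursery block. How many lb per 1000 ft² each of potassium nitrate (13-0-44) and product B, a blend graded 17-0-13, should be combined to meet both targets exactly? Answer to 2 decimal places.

Let a = lb of potassium nitrate, b = lb of product B (per 1000 ft²).
N: 0.13·a + 0.17·b = 1.92
K₂O: 0.44·a + 0.13·b = 1.58
Solving simultaneously: a = 0.328152, b = 11.0432.

0.33 lb potassium nitrate, 11.04 lb product B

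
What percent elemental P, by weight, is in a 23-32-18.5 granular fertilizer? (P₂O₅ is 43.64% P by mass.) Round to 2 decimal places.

13.96% P

%P = 32 × 0.4364 = 13.9648%.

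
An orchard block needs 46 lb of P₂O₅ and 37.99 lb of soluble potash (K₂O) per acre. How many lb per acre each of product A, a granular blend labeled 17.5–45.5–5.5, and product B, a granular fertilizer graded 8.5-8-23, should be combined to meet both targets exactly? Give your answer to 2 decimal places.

Per-acre balance (a = product A, b = product B):
P₂O₅: 0.455·a + 0.08·b = 46
K₂O: 0.055·a + 0.23·b = 37.99
From row1: a = (46 − 0.08·b) / 0.455.
Into row2: 0.055·(46 − 0.08·b)/0.455 + 0.23·b = 37.99 → b = 147.187, a = 75.21995.

75.22 lb product A, 147.19 lb product B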